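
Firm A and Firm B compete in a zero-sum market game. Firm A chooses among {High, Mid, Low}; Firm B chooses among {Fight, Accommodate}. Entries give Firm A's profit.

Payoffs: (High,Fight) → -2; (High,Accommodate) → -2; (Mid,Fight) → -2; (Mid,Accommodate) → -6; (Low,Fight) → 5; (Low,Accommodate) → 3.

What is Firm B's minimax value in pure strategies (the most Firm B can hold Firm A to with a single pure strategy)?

3

Column maxima: Fight → 5, Accommodate → 3.
The smallest of these is 3.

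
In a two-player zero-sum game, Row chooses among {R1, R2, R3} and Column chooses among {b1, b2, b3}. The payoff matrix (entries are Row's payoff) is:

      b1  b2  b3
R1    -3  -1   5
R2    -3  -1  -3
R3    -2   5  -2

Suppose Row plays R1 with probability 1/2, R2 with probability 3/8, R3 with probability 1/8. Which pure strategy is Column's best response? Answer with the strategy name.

If Column plays b1, Row's expected payoff is (1/2)·(-3) + (3/8)·(-3) + (1/8)·(-2) = -23/8.
If Column plays b2, Row's expected payoff is (1/2)·(-1) + (3/8)·(-1) + (1/8)·5 = -1/4.
If Column plays b3, Row's expected payoff is (1/2)·5 + (3/8)·(-3) + (1/8)·(-2) = 9/8.
Column minimizes Row's payoff; the smallest is -23/8, so the best response is b1.

b1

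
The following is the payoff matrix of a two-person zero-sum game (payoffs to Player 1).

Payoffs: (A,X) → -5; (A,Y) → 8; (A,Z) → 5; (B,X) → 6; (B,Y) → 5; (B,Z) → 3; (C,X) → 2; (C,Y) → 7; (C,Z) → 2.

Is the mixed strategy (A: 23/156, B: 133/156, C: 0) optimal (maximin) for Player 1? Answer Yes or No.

Against X this mix gives (23/156)·(-5) + (133/156)·6 = 683/156.
Against Y this mix gives (23/156)·8 + (133/156)·5 = 283/52.
Against Z this mix gives (23/156)·5 + (133/156)·3 = 257/78.
Player 2 will play Z, holding Player 1 to 257/78. Shifting weight toward the row that does better against Z would raise this floor (the equalizing mix achieves 45/13 against both Z and X), so the proposed strategy is not optimal.

No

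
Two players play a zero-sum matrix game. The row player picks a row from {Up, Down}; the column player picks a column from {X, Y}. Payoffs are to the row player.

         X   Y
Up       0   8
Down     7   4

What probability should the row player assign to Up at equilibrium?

3/11

Row minima: Up → 0, Down → 4; maximin = 4.
Column maxima: X → 7, Y → 8; minimax = 7.
4 ≠ 7, so there is no saddle point; optimal play is mixed.
Let the row player play Up with probability p. Expected payoff against X: 0p + 7(1−p) = −7p + 7; against Y: 8p + 4(1−p) = 4p + 4.
Setting these equal: −7p + 7 = 4p + 4 ⇒ −11p = -3 ⇒ p = 3/11, and the value is (-7)·(3/11) + 7 = 56/11.
For the column player: with q = P(X), equating Up's and Down's payoffs gives −8q + 8 = 3q + 4 ⇒ q = 4/11.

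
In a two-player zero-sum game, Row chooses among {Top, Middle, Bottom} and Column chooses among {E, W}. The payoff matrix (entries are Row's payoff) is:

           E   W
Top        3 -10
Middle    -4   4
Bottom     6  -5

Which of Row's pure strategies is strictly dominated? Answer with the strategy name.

Bottom gives a strictly higher payoff than Top against every column: 6 > 3, -5 > -10.
So Top is strictly dominated and Row never plays it.

Top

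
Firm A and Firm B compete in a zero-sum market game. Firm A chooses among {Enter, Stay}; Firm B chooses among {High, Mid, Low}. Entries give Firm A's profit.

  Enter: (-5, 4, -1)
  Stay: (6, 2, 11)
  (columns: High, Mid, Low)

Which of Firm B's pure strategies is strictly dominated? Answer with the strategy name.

High holds Firm A's payoff strictly below Low in every row: -5 < -1, 6 < 11.
So Low is strictly dominated for Firm B.

Low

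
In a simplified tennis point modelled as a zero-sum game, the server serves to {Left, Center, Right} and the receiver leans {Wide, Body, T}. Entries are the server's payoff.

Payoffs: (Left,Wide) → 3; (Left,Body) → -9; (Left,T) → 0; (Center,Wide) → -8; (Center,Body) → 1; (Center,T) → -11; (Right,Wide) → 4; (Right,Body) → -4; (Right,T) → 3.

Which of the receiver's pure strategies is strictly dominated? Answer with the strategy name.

T holds the server's payoff strictly below Wide in every row: 0 < 3, -11 < -8, 3 < 4.
So Wide is strictly dominated for the receiver.

Wide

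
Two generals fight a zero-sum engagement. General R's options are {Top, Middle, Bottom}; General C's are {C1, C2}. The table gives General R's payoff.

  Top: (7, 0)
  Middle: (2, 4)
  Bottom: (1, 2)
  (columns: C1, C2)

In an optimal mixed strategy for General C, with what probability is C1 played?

Row minima: Top → 0, Middle → 2, Bottom → 1; maximin = 2.
Column maxima: C1 → 7, C2 → 4; minimax = 4.
2 ≠ 4, so there is no saddle point; optimal play is mixed.
Bottom is strictly dominated by Middle, so General R never plays it.
On the remaining 2×2 (Top, Middle vs C1, C2):
Let General R play Top with probability p. Expected payoff against C1: 7p + 2(1−p) = 5p + 2; against C2: 0p + 4(1−p) = −4p + 4.
Setting these equal: 5p + 2 = −4p + 4 ⇒ 9p = 2 ⇒ p = 2/9, and the value is (5)·(2/9) + 2 = 28/9.
For General C: with q = P(C1), equating Top's and Middle's payoffs gives 7q = −2q + 4 ⇒ q = 4/9.

4/9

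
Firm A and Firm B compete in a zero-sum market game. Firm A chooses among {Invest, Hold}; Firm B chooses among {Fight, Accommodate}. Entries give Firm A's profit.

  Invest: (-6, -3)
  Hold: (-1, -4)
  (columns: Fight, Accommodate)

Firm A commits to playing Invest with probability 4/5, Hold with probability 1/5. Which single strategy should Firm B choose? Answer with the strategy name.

Fight

If Firm B plays Fight, Firm A's expected payoff is (4/5)·(-6) + (1/5)·(-1) = -5.
If Firm B plays Accommodate, Firm A's expected payoff is (4/5)·(-3) + (1/5)·(-4) = -16/5.
Firm B minimizes Firm A's payoff; the smallest is -5, so the best response is Fight.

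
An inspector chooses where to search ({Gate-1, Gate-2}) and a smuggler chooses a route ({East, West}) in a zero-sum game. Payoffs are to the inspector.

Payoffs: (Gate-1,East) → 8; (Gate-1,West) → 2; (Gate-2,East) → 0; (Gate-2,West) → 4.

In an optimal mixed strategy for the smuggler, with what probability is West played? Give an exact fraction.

4/5

Row minima: Gate-1 → 2, Gate-2 → 0; maximin = 2.
Column maxima: East → 8, West → 4; minimax = 4.
2 ≠ 4, so there is no saddle point; optimal play is mixed.
Let the inspector play Gate-1 with probability p. Expected payoff against East: 8p + 0(1−p) = 8p; against West: 2p + 4(1−p) = −2p + 4.
Setting these equal: 8p = −2p + 4 ⇒ 10p = 4 ⇒ p = 2/5, and the value is (8)·(2/5) = 16/5.
For the smuggler: with q = P(East), equating Gate-1's and Gate-2's payoffs gives 6q + 2 = −4q + 4 ⇒ q = 1/5.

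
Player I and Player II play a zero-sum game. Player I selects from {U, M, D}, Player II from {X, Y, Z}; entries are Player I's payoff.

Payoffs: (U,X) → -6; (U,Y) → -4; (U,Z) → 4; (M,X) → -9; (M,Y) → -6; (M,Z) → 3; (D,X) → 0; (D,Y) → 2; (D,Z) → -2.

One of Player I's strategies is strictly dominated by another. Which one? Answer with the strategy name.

M

U gives a strictly higher payoff than M against every column: -6 > -9, -4 > -6, 4 > 3.
So M is strictly dominated and Player I never plays it.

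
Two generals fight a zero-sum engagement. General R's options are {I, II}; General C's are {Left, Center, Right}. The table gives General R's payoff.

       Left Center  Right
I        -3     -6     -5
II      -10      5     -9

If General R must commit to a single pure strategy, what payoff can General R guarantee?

Row minima: I → -6, II → -10.
The best of these is -6.

-6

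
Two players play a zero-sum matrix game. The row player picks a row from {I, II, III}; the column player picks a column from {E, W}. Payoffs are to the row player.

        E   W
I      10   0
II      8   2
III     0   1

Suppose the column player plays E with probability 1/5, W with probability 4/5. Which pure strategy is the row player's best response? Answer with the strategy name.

Expected payoff of I: (1/5)·10 + (4/5)·0 = 2.
Expected payoff of II: (1/5)·8 + (4/5)·2 = 16/5.
Expected payoff of III: (1/5)·0 + (4/5)·1 = 4/5.
The largest is 16/5, so the row player's best response is II.

II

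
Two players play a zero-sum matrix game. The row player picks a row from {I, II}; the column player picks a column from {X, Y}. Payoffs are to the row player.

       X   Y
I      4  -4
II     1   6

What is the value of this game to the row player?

28/13

Row minima: I → -4, II → 1; maximin = 1.
Column maxima: X → 4, Y → 6; minimax = 4.
1 ≠ 4, so there is no saddle point; optimal play is mixed.
Let the row player play I with probability p. Expected payoff against X: 4p + 1(1−p) = 3p + 1; against Y: (-4)p + 6(1−p) = −10p + 6.
Setting these equal: 3p + 1 = −10p + 6 ⇒ 13p = 5 ⇒ p = 5/13, and the value is (3)·(5/13) + 1 = 28/13.
For the column player: with q = P(X), equating I's and II's payoffs gives 8q − 4 = −5q + 6 ⇒ q = 10/13.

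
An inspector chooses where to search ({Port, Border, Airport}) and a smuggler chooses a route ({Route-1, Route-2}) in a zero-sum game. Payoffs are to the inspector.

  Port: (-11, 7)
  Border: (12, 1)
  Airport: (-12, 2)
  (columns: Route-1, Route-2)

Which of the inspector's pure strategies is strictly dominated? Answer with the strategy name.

Airport

Port gives a strictly higher payoff than Airport against every column: -11 > -12, 7 > 2.
So Airport is strictly dominated and the inspector never plays it.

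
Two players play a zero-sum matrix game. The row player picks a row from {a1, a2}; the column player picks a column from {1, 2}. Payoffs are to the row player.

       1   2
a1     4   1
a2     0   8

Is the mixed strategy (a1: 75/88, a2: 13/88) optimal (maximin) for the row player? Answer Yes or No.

No

Against 1 this mix gives (75/88)·4 + (13/88)·0 = 75/22.
Against 2 this mix gives (75/88)·1 + (13/88)·8 = 179/88.
The column player will play 2, holding the row player to 179/88. Shifting weight toward the row that does better against 2 would raise this floor (the equalizing mix achieves 32/11 against both 2 and 1), so the proposed strategy is not optimal.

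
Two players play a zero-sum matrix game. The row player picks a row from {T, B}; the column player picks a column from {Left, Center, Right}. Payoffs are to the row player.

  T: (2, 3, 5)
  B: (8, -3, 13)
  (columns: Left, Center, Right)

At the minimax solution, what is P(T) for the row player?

Row minima: T → 2, B → -3; maximin = 2.
Column maxima: Left → 8, Center → 3, Right → 13; minimax = 3.
2 ≠ 3, so there is no saddle point; optimal play is mixed.
Right is strictly dominated by Left (it gives the row player strictly more in every row), so the column player never plays it.
On the remaining 2×2 (T, B vs Left, Center):
Let the row player play T with probability p. Expected payoff against Left: 2p + 8(1−p) = −6p + 8; against Center: 3p + (-3)(1−p) = 6p − 3.
Setting these equal: −6p + 8 = 6p − 3 ⇒ −12p = -11 ⇒ p = 11/12, and the value is (-6)·(11/12) + 8 = 5/2.
For the column player: with q = P(Left), equating T's and B's payoffs gives −q + 3 = 11q − 3 ⇒ q = 1/2.

11/12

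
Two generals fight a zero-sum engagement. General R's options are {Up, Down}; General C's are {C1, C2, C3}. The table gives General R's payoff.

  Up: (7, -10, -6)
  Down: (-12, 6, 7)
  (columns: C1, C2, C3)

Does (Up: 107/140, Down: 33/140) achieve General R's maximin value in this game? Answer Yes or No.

Against C1 this mix gives (107/140)·7 + (33/140)·(-12) = 353/140.
Against C2 this mix gives (107/140)·(-10) + (33/140)·6 = -218/35.
Against C3 this mix gives (107/140)·(-6) + (33/140)·7 = -411/140.
General C will play C2, holding General R to -218/35. Shifting weight toward the row that does better against C2 would raise this floor (the equalizing mix achieves -78/35 against both C2 and C1), so the proposed strategy is not optimal.

No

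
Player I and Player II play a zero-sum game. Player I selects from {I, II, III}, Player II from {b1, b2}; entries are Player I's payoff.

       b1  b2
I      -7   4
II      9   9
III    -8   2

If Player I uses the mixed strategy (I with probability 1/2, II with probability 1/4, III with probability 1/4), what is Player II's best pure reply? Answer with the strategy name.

b1

If Player II plays b1, Player I's expected payoff is (1/2)·(-7) + (1/4)·9 + (1/4)·(-8) = -13/4.
If Player II plays b2, Player I's expected payoff is (1/2)·4 + (1/4)·9 + (1/4)·2 = 19/4.
Player II minimizes Player I's payoff; the smallest is -13/4, so the best response is b1.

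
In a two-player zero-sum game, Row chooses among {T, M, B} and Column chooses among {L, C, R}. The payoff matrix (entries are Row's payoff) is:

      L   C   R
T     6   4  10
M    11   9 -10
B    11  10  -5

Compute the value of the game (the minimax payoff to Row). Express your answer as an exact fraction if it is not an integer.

Row minima: T → 4, M → -10, B → -5; maximin = 4.
Column maxima: L → 11, C → 10, R → 10; minimax = 10.
4 ≠ 10, so there is no saddle point; optimal play is mixed.
L is strictly dominated by C (it gives Row strictly more in every row), so Column never plays it.
With L eliminated, M is strictly dominated by B (B gives Row strictly more in every remaining column), so Row never plays it.
On the remaining 2×2 (T, B vs C, R):
Let Row play T with probability p. Expected payoff against C: 4p + 10(1−p) = −6p + 10; against R: 10p + (-5)(1−p) = 15p − 5.
Setting these equal: −6p + 10 = 15p − 5 ⇒ −21p = -15 ⇒ p = 5/7, and the value is (-6)·(5/7) + 10 = 40/7.
For Column: with q = P(C), equating T's and B's payoffs gives −6q + 10 = 15q − 5 ⇒ q = 5/7.

40/7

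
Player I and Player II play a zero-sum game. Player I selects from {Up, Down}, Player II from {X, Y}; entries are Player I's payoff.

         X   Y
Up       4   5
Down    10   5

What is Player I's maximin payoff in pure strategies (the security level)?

5

Row minima: Up → 4, Down → 5.
The best of these is 5.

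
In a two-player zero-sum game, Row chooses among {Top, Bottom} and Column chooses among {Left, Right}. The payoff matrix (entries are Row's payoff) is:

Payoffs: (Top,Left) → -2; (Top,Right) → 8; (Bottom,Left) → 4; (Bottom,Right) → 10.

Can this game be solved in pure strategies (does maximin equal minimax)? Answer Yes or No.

Yes

Row minima: Top → -2, Bottom → 4; maximin = 4.
Column maxima: Left → 4, Right → 10; minimax = 4.
maximin = minimax = 4, so a saddle point exists.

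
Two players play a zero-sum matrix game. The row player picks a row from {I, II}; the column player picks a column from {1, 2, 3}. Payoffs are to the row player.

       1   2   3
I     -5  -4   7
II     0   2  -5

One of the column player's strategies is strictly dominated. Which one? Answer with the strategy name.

2

1 holds the row player's payoff strictly below 2 in every row: -5 < -4, 0 < 2.
So 2 is strictly dominated for the column player.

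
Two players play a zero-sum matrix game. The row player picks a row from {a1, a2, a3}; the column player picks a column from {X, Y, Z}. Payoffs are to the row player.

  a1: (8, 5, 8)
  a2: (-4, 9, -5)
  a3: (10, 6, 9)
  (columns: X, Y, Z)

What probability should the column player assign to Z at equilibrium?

3/17

Row minima: a1 → 5, a2 → -5, a3 → 6; maximin = 6.
Column maxima: X → 10, Y → 9, Z → 9; minimax = 9.
6 ≠ 9, so there is no saddle point; optimal play is mixed.
a1 is strictly dominated by a3, so the row player never plays it.
With a1 eliminated, X is strictly dominated by Z (it gives the row player strictly more in every remaining row), so the column player never plays it.
On the remaining 2×2 (a2, a3 vs Y, Z):
Let the row player play a2 with probability p. Expected payoff against Y: 9p + 6(1−p) = 3p + 6; against Z: (-5)p + 9(1−p) = −14p + 9.
Setting these equal: 3p + 6 = −14p + 9 ⇒ 17p = 3 ⇒ p = 3/17, and the value is (3)·(3/17) + 6 = 111/17.
For the column player: with q = P(Y), equating a2's and a3's payoffs gives 14q − 5 = −3q + 9 ⇒ q = 14/17.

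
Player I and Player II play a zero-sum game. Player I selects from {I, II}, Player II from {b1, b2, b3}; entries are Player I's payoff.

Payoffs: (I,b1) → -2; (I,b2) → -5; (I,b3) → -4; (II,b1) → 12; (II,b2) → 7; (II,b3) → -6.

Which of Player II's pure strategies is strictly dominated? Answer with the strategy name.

b2 holds Player I's payoff strictly below b1 in every row: -5 < -2, 7 < 12.
So b1 is strictly dominated for Player II.

b1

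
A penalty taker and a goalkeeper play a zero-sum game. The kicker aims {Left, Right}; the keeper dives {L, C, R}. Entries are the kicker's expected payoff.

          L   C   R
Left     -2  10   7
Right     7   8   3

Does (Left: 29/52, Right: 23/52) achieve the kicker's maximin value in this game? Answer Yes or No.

Against L this mix gives (29/52)·(-2) + (23/52)·7 = 103/52.
Against C this mix gives (29/52)·10 + (23/52)·8 = 237/26.
Against R this mix gives (29/52)·7 + (23/52)·3 = 68/13.
The keeper will play L, holding the kicker to 103/52. Shifting weight toward the row that does better against L would raise this floor (the equalizing mix achieves 55/13 against both L and R), so the proposed strategy is not optimal.

No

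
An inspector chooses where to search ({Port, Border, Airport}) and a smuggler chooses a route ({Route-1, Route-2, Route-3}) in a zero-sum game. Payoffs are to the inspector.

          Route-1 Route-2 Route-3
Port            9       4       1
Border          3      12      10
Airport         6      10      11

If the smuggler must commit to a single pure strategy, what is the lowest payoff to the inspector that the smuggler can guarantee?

9

Column maxima: Route-1 → 9, Route-2 → 12, Route-3 → 11.
The smallest of these is 9.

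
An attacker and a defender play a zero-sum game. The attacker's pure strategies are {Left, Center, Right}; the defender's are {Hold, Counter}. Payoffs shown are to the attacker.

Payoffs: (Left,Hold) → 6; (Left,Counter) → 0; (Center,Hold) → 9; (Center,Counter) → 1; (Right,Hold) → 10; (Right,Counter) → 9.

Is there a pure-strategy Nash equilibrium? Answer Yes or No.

Yes

Row minima: Left → 0, Center → 1, Right → 9; maximin = 9.
Column maxima: Hold → 10, Counter → 9; minimax = 9.
maximin = minimax = 9, so a saddle point exists.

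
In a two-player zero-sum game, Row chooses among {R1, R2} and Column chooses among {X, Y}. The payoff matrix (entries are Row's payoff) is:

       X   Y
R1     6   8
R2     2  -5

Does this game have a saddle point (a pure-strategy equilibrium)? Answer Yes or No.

Yes

Row minima: R1 → 6, R2 → -5; maximin = 6.
Column maxima: X → 6, Y → 8; minimax = 6.
maximin = minimax = 6, so a saddle point exists.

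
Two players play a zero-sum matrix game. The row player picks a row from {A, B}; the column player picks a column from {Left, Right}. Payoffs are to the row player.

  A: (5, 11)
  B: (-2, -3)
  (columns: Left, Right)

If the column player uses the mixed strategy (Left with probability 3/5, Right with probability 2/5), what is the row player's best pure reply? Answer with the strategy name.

A

Expected payoff of A: (3/5)·5 + (2/5)·11 = 37/5.
Expected payoff of B: (3/5)·(-2) + (2/5)·(-3) = -12/5.
The largest is 37/5, so the row player's best response is A.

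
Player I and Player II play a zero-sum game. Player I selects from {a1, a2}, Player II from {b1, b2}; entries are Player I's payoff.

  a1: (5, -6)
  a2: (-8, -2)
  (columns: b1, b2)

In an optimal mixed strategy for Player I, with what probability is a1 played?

Row minima: a1 → -6, a2 → -8; maximin = -6.
Column maxima: b1 → 5, b2 → -2; minimax = -2.
-6 ≠ -2, so there is no saddle point; optimal play is mixed.
Let Player I play a1 with probability p. Expected payoff against b1: 5p + (-8)(1−p) = 13p − 8; against b2: (-6)p + (-2)(1−p) = −4p − 2.
Setting these equal: 13p − 8 = −4p − 2 ⇒ 17p = 6 ⇒ p = 6/17, and the value is (13)·(6/17) − 8 = -58/17.
For Player II: with q = P(b1), equating a1's and a2's payoffs gives 11q − 6 = −6q − 2 ⇒ q = 4/17.

6/17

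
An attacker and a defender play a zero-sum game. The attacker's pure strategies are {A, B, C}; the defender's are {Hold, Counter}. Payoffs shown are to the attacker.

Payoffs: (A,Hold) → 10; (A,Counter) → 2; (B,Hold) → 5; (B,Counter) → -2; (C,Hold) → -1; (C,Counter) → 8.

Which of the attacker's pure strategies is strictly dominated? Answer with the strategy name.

A gives a strictly higher payoff than B against every column: 10 > 5, 2 > -2.
So B is strictly dominated and the attacker never plays it.

B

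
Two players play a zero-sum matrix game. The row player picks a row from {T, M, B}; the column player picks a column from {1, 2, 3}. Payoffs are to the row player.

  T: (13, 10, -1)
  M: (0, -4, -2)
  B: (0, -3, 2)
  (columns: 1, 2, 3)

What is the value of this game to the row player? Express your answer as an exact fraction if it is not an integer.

17/16

Row minima: T → -1, M → -4, B → -3; maximin = -1.
Column maxima: 1 → 13, 2 → 10, 3 → 2; minimax = 2.
-1 ≠ 2, so there is no saddle point; optimal play is mixed.
M is strictly dominated by T, so the row player never plays it.
1 is strictly dominated by 2 (it gives the row player strictly more in every row), so the column player never plays it.
On the remaining 2×2 (T, B vs 2, 3):
Let the row player play T with probability p. Expected payoff against 2: 10p + (-3)(1−p) = 13p − 3; against 3: (-1)p + 2(1−p) = −3p + 2.
Setting these equal: 13p − 3 = −3p + 2 ⇒ 16p = 5 ⇒ p = 5/16, and the value is (13)·(5/16) − 3 = 17/16.
For the column player: with q = P(2), equating T's and B's payoffs gives 11q − 1 = −5q + 2 ⇒ q = 3/16.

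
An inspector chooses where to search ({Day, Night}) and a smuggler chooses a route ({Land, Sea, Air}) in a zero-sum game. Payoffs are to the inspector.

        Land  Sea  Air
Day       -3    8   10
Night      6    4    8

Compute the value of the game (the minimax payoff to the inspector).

60/13

Row minima: Day → -3, Night → 4; maximin = 4.
Column maxima: Land → 6, Sea → 8, Air → 10; minimax = 6.
4 ≠ 6, so there is no saddle point; optimal play is mixed.
Air is strictly dominated by Land (it gives the inspector strictly more in every row), so the smuggler never plays it.
On the remaining 2×2 (Day, Night vs Land, Sea):
Let the inspector play Day with probability p. Expected payoff against Land: (-3)p + 6(1−p) = −9p + 6; against Sea: 8p + 4(1−p) = 4p + 4.
Setting these equal: −9p + 6 = 4p + 4 ⇒ −13p = -2 ⇒ p = 2/13, and the value is (-9)·(2/13) + 6 = 60/13.
For the smuggler: with q = P(Land), equating Day's and Night's payoffs gives −11q + 8 = 2q + 4 ⇒ q = 4/13.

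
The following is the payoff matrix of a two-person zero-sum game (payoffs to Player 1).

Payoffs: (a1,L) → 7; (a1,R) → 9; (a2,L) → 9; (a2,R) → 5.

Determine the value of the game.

Row minima: a1 → 7, a2 → 5; maximin = 7.
Column maxima: L → 9, R → 9; minimax = 9.
7 ≠ 9, so there is no saddle point; optimal play is mixed.
Let Player 1 play a1 with probability p. Expected payoff against L: 7p + 9(1−p) = −2p + 9; against R: 9p + 5(1−p) = 4p + 5.
Setting these equal: −2p + 9 = 4p + 5 ⇒ −6p = -4 ⇒ p = 2/3, and the value is (-2)·(2/3) + 9 = 23/3.
For Player 2: with q = P(L), equating a1's and a2's payoffs gives −2q + 9 = 4q + 5 ⇒ q = 2/3.

23/3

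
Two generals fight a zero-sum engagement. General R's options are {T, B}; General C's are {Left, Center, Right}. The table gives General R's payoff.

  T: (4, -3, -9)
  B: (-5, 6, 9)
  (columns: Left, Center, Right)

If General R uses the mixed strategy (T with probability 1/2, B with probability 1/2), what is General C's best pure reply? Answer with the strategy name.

Left

If General C plays Left, General R's expected payoff is (1/2)·4 + (1/2)·(-5) = -1/2.
If General C plays Center, General R's expected payoff is (1/2)·(-3) + (1/2)·6 = 3/2.
If General C plays Right, General R's expected payoff is (1/2)·(-9) + (1/2)·9 = 0.
General C minimizes General R's payoff; the smallest is -1/2, so the best response is Left.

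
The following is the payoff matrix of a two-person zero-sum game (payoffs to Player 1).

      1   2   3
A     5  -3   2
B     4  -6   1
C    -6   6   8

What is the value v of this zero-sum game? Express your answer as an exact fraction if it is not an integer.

3/5

Row minima: A → -3, B → -6, C → -6; maximin = -3.
Column maxima: 1 → 5, 2 → 6, 3 → 8; minimax = 5.
-3 ≠ 5, so there is no saddle point; optimal play is mixed.
B is strictly dominated by A, so Player 1 never plays it.
3 is strictly dominated by 2 (it gives Player 1 strictly more in every row), so Player 2 never plays it.
On the remaining 2×2 (A, C vs 1, 2):
Let Player 1 play A with probability p. Expected payoff against 1: 5p + (-6)(1−p) = 11p − 6; against 2: (-3)p + 6(1−p) = −9p + 6.
Setting these equal: 11p − 6 = −9p + 6 ⇒ 20p = 12 ⇒ p = 3/5, and the value is (11)·(3/5) − 6 = 3/5.
For Player 2: with q = P(1), equating A's and C's payoffs gives 8q − 3 = −12q + 6 ⇒ q = 9/20.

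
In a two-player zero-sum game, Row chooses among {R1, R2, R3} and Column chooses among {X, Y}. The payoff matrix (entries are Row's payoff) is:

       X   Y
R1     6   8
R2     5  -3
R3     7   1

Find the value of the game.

Row minima: R1 → 6, R2 → -3, R3 → 1; maximin = 6.
Column maxima: X → 7, Y → 8; minimax = 7.
6 ≠ 7, so there is no saddle point; optimal play is mixed.
R2 is strictly dominated by R1, so Row never plays it.
On the remaining 2×2 (R1, R3 vs X, Y):
Let Row play R1 with probability p. Expected payoff against X: 6p + 7(1−p) = −p + 7; against Y: 8p + 1(1−p) = 7p + 1.
Setting these equal: −p + 7 = 7p + 1 ⇒ −8p = -6 ⇒ p = 3/4, and the value is (-1)·(3/4) + 7 = 25/4.
For Column: with q = P(X), equating R1's and R3's payoffs gives −2q + 8 = 6q + 1 ⇒ q = 7/8.

25/4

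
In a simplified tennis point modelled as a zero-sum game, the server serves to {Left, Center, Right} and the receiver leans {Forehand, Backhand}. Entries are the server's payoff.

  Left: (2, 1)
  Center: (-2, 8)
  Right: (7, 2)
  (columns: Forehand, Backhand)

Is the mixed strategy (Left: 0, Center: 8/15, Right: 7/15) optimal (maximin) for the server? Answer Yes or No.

Against Forehand this mix gives (8/15)·(-2) + (7/15)·7 = 11/5.
Against Backhand this mix gives (8/15)·8 + (7/15)·2 = 26/5.
The receiver will play Forehand, holding the server to 11/5. Shifting weight toward the row that does better against Forehand would raise this floor (the equalizing mix achieves 4 against both Forehand and Backhand), so the proposed strategy is not optimal.

No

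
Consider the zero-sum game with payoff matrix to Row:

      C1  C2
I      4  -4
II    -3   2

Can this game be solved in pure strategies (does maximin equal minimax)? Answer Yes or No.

No

Row minima: I → -4, II → -3; maximin = -3.
Column maxima: C1 → 4, C2 → 2; minimax = 2.
-3 ≠ 2, so no pure-strategy equilibrium exists.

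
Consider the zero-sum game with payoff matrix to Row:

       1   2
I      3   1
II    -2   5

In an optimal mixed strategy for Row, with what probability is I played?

Row minima: I → 1, II → -2; maximin = 1.
Column maxima: 1 → 3, 2 → 5; minimax = 3.
1 ≠ 3, so there is no saddle point; optimal play is mixed.
Let Row play I with probability p. Expected payoff against 1: 3p + (-2)(1−p) = 5p − 2; against 2: 1p + 5(1−p) = −4p + 5.
Setting these equal: 5p − 2 = −4p + 5 ⇒ 9p = 7 ⇒ p = 7/9, and the value is (5)·(7/9) − 2 = 17/9.
For Column: with q = P(1), equating I's and II's payoffs gives 2q + 1 = −7q + 5 ⇒ q = 4/9.

7/9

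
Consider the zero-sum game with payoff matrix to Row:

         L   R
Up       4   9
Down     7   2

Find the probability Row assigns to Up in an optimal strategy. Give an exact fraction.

Row minima: Up → 4, Down → 2; maximin = 4.
Column maxima: L → 7, R → 9; minimax = 7.
4 ≠ 7, so there is no saddle point; optimal play is mixed.
Let Row play Up with probability p. Expected payoff against L: 4p + 7(1−p) = −3p + 7; against R: 9p + 2(1−p) = 7p + 2.
Setting these equal: −3p + 7 = 7p + 2 ⇒ −10p = -5 ⇒ p = 1/2, and the value is (-3)·(1/2) + 7 = 11/2.
For Column: with q = P(L), equating Up's and Down's payoffs gives −5q + 9 = 5q + 2 ⇒ q = 7/10.

1/2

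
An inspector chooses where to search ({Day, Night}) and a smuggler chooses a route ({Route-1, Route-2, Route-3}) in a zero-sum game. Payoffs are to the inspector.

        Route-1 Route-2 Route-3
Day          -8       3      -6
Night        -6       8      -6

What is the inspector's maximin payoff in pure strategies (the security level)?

-6

Row minima: Day → -8, Night → -6.
The best of these is -6.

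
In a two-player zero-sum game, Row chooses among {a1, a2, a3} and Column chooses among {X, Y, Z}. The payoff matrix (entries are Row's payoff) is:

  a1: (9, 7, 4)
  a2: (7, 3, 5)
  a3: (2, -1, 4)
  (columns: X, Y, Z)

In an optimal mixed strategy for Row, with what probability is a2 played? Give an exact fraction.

Row minima: a1 → 4, a2 → 3, a3 → -1; maximin = 4.
Column maxima: X → 9, Y → 7, Z → 5; minimax = 5.
4 ≠ 5, so there is no saddle point; optimal play is mixed.
a3 is strictly dominated by a2, so Row never plays it.
X is strictly dominated by Y (it gives Row strictly more in every row), so Column never plays it.
On the remaining 2×2 (a1, a2 vs Y, Z):
Let Row play a1 with probability p. Expected payoff against Y: 7p + 3(1−p) = 4p + 3; against Z: 4p + 5(1−p) = −p + 5.
Setting these equal: 4p + 3 = −p + 5 ⇒ 5p = 2 ⇒ p = 2/5, and the value is (4)·(2/5) + 3 = 23/5.
For Column: with q = P(Y), equating a1's and a2's payoffs gives 3q + 4 = −2q + 5 ⇒ q = 1/5.

3/5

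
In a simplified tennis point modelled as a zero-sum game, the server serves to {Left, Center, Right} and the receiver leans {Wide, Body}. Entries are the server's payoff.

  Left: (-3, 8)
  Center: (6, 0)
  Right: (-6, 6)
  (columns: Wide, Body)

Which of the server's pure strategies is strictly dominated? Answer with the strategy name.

Right

Left gives a strictly higher payoff than Right against every column: -3 > -6, 8 > 6.
So Right is strictly dominated and the server never plays it.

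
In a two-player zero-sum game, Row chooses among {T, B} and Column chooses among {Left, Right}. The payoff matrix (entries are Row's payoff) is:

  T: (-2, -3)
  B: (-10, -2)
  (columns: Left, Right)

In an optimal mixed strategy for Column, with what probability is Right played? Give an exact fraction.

Row minima: T → -3, B → -10; maximin = -3.
Column maxima: Left → -2, Right → -2; minimax = -2.
-3 ≠ -2, so there is no saddle point; optimal play is mixed.
Let Row play T with probability p. Expected payoff against Left: (-2)p + (-10)(1−p) = 8p − 10; against Right: (-3)p + (-2)(1−p) = −p − 2.
Setting these equal: 8p − 10 = −p − 2 ⇒ 9p = 8 ⇒ p = 8/9, and the value is (8)·(8/9) − 10 = -26/9.
For Column: with q = P(Left), equating T's and B's payoffs gives q − 3 = −8q − 2 ⇒ q = 1/9.

8/9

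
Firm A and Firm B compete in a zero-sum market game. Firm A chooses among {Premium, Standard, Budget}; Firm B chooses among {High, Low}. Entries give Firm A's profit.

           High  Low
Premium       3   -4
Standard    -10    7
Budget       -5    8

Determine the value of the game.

Row minima: Premium → -4, Standard → -10, Budget → -5; maximin = -4.
Column maxima: High → 3, Low → 8; minimax = 3.
-4 ≠ 3, so there is no saddle point; optimal play is mixed.
Standard is strictly dominated by Budget, so Firm A never plays it.
On the remaining 2×2 (Premium, Budget vs High, Low):
Let Firm A play Premium with probability p. Expected payoff against High: 3p + (-5)(1−p) = 8p − 5; against Low: (-4)p + 8(1−p) = −12p + 8.
Setting these equal: 8p − 5 = −12p + 8 ⇒ 20p = 13 ⇒ p = 13/20, and the value is (8)·(13/20) − 5 = 1/5.
For Firm B: with q = P(High), equating Premium's and Budget's payoffs gives 7q − 4 = −13q + 8 ⇒ q = 3/5.

1/5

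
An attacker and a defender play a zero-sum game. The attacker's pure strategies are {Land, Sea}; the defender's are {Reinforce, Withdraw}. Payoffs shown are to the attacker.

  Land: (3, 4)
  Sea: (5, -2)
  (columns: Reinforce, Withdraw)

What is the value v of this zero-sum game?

13/4

Row minima: Land → 3, Sea → -2; maximin = 3.
Column maxima: Reinforce → 5, Withdraw → 4; minimax = 4.
3 ≠ 4, so there is no saddle point; optimal play is mixed.
Let the attacker play Land with probability p. Expected payoff against Reinforce: 3p + 5(1−p) = −2p + 5; against Withdraw: 4p + (-2)(1−p) = 6p − 2.
Setting these equal: −2p + 5 = 6p − 2 ⇒ −8p = -7 ⇒ p = 7/8, and the value is (-2)·(7/8) + 5 = 13/4.
For the defender: with q = P(Reinforce), equating Land's and Sea's payoffs gives −q + 4 = 7q − 2 ⇒ q = 3/4.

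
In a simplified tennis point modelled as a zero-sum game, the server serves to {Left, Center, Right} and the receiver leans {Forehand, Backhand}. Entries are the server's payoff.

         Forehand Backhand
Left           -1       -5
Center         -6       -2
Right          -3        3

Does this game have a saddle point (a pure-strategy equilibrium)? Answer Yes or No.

Row minima: Left → -5, Center → -6, Right → -3; maximin = -3.
Column maxima: Forehand → -1, Backhand → 3; minimax = -1.
-3 ≠ -1, so no pure-strategy equilibrium exists.

No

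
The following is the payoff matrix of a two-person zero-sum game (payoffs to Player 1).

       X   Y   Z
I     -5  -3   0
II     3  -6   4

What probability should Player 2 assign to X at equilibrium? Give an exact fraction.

3/11

Row minima: I → -5, II → -6; maximin = -5.
Column maxima: X → 3, Y → -3, Z → 4; minimax = -3.
-5 ≠ -3, so there is no saddle point; optimal play is mixed.
Z is strictly dominated by X (it gives Player 1 strictly more in every row), so Player 2 never plays it.
On the remaining 2×2 (I, II vs X, Y):
Let Player 1 play I with probability p. Expected payoff against X: (-5)p + 3(1−p) = −8p + 3; against Y: (-3)p + (-6)(1−p) = 3p − 6.
Setting these equal: −8p + 3 = 3p − 6 ⇒ −11p = -9 ⇒ p = 9/11, and the value is (-8)·(9/11) + 3 = -39/11.
For Player 2: with q = P(X), equating I's and II's payoffs gives −2q − 3 = 9q − 6 ⇒ q = 3/11.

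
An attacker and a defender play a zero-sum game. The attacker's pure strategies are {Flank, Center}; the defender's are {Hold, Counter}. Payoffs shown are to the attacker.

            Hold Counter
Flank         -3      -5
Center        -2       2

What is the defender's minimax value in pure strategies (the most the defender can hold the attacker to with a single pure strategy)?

Column maxima: Hold → -2, Counter → 2.
The smallest of these is -2.

-2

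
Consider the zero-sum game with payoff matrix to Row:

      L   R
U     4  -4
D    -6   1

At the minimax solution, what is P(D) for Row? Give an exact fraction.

8/15

Row minima: U → -4, D → -6; maximin = -4.
Column maxima: L → 4, R → 1; minimax = 1.
-4 ≠ 1, so there is no saddle point; optimal play is mixed.
Let Row play U with probability p. Expected payoff against L: 4p + (-6)(1−p) = 10p − 6; against R: (-4)p + 1(1−p) = −5p + 1.
Setting these equal: 10p − 6 = −5p + 1 ⇒ 15p = 7 ⇒ p = 7/15, and the value is (10)·(7/15) − 6 = -4/3.
For Column: with q = P(L), equating U's and D's payoffs gives 8q − 4 = −7q + 1 ⇒ q = 1/3.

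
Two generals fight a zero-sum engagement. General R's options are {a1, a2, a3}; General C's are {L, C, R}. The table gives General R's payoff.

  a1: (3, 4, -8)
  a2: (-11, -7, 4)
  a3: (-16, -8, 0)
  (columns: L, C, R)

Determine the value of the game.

-38/13

Row minima: a1 → -8, a2 → -11, a3 → -16; maximin = -8.
Column maxima: L → 3, C → 4, R → 4; minimax = 3.
-8 ≠ 3, so there is no saddle point; optimal play is mixed.
a3 is strictly dominated by a2, so General R never plays it.
C is strictly dominated by L (it gives General R strictly more in every row), so General C never plays it.
On the remaining 2×2 (a1, a2 vs L, R):
Let General R play a1 with probability p. Expected payoff against L: 3p + (-11)(1−p) = 14p − 11; against R: (-8)p + 4(1−p) = −12p + 4.
Setting these equal: 14p − 11 = −12p + 4 ⇒ 26p = 15 ⇒ p = 15/26, and the value is (14)·(15/26) − 11 = -38/13.
For General C: with q = P(L), equating a1's and a2's payoffs gives 11q − 8 = −15q + 4 ⇒ q = 6/13.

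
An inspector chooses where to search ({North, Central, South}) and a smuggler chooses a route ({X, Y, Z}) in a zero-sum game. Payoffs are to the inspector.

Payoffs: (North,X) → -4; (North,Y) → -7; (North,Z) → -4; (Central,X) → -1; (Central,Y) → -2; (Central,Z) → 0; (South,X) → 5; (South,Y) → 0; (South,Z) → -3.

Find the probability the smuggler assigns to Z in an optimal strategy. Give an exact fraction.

Row minima: North → -7, Central → -2, South → -3; maximin = -2.
Column maxima: X → 5, Y → 0, Z → 0; minimax = 0.
-2 ≠ 0, so there is no saddle point; optimal play is mixed.
North is strictly dominated by Central, so the inspector never plays it.
X is strictly dominated by Y (it gives the inspector strictly more in every row), so the smuggler never plays it.
On the remaining 2×2 (Central, South vs Y, Z):
Let the inspector play Central with probability p. Expected payoff against Y: (-2)p + 0(1−p) = −2p; against Z: 0p + (-3)(1−p) = 3p − 3.
Setting these equal: −2p = 3p − 3 ⇒ −5p = -3 ⇒ p = 3/5, and the value is (-2)·(3/5) = -6/5.
For the smuggler: with q = P(Y), equating Central's and South's payoffs gives −2q = 3q − 3 ⇒ q = 3/5.

2/5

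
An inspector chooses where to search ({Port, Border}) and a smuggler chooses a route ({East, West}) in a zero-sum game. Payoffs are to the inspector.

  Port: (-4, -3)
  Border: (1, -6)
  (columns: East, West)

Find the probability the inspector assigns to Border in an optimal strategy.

1/8

Row minima: Port → -4, Border → -6; maximin = -4.
Column maxima: East → 1, West → -3; minimax = -3.
-4 ≠ -3, so there is no saddle point; optimal play is mixed.
Let the inspector play Port with probability p. Expected payoff against East: (-4)p + 1(1−p) = −5p + 1; against West: (-3)p + (-6)(1−p) = 3p − 6.
Setting these equal: −5p + 1 = 3p − 6 ⇒ −8p = -7 ⇒ p = 7/8, and the value is (-5)·(7/8) + 1 = -27/8.
For the smuggler: with q = P(East), equating Port's and Border's payoffs gives −q − 3 = 7q − 6 ⇒ q = 3/8.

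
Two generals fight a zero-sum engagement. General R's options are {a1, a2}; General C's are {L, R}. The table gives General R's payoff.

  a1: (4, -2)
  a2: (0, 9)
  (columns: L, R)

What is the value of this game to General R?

Row minima: a1 → -2, a2 → 0; maximin = 0.
Column maxima: L → 4, R → 9; minimax = 4.
0 ≠ 4, so there is no saddle point; optimal play is mixed.
Let General R play a1 with probability p. Expected payoff against L: 4p + 0(1−p) = 4p; against R: (-2)p + 9(1−p) = −11p + 9.
Setting these equal: 4p = −11p + 9 ⇒ 15p = 9 ⇒ p = 3/5, and the value is (4)·(3/5) = 12/5.
For General C: with q = P(L), equating a1's and a2's payoffs gives 6q − 2 = −9q + 9 ⇒ q = 11/15.

12/5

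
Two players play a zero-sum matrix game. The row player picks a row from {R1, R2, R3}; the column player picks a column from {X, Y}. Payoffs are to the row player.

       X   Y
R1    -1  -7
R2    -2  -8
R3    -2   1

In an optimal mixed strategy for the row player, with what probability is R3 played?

Row minima: R1 → -7, R2 → -8, R3 → -2; maximin = -2.
Column maxima: X → -1, Y → 1; minimax = -1.
-2 ≠ -1, so there is no saddle point; optimal play is mixed.
R2 is strictly dominated by R1, so the row player never plays it.
On the remaining 2×2 (R1, R3 vs X, Y):
Let the row player play R1 with probability p. Expected payoff against X: (-1)p + (-2)(1−p) = p − 2; against Y: (-7)p + 1(1−p) = −8p + 1.
Setting these equal: p − 2 = −8p + 1 ⇒ 9p = 3 ⇒ p = 1/3, and the value is (1)·(1/3) − 2 = -5/3.
For the column player: with q = P(X), equating R1's and R3's payoffs gives 6q − 7 = −3q + 1 ⇒ q = 8/9.

2/3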